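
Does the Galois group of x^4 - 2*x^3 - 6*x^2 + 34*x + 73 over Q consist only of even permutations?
The polynomial is irreducible of degree 4 over Q. Its discriminant is 41990400 = 6480^2, a perfect square. A Galois group lies in the alternating group exactly when the discriminant is a square in Q, so the Galois group (V_4) is contained in A_4.

Yes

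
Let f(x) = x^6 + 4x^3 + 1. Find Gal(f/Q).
D_6 (order 12)

The polynomial f is an irreducible sextic over Q, so G = Gal(f/Q) is one of the 16 transitive subgroups 6T1, ..., 6T16 of S_6. The discriminant of f is 1259712, which is not a perfect square, so G is not contained in A_6. The transitive groups of degree 6 not contained in A_6 are: C_6 (6T1, order 6), S_3 (6T2, order 6), D_6 (6T3, order 12), C_3 x S_3 (6T5, order 18), A_4 x C_2 (6T6, order 24), S_4 (6T8, order 24), S_3 x S_3 (6T9, order 36), S_4 x C_2 (6T11, order 48), (S_3 x S_3) : C_2 (6T13, order 72), PGL(2,5) (6T14, order 120), S_6 (6T16, order 720). By Dedekind's theorem, for a prime p not dividing disc(f) the degrees of the irreducible factors of f mod p form the cycle type of an element of G. Factoring f modulo the 79 such primes p <= 419 (skipping 2, 3, which divide the discriminant), each new pattern first appears at: mod 5: f = (x^6 + 4x^3 + 1), pattern 6; mod 7: f = (x^2 + 3x + 1)(x^2 + 5x + 2)(x^2 + 6x + 4), pattern 2+2+2; mod 11: f = (x + 2)(x + 6)(x^2 + 5x + 3)(x^2 + 9x + 4), pattern 2+2+1+1; mod 13: f = (x^3 + 6)(x^3 + 11), pattern 3+3; mod 97: f = (x + 18)(x + 27)(x + 31)(x + 48)(x + 72)(x + 95), pattern 1+1+1+1+1+1. No other pattern occurs in this range, so the set of observed cycle types is {6, 2+2+2, 2+2+1+1, 3+3, 1+1+1+1+1+1}. The candidates containing elements of all these cycle types are D_6 (6T3) of order 12, A_4 x C_2 (6T6) of order 24, S_3 x S_3 (6T9) of order 36, S_4 x C_2 (6T11) of order 48, (S_3 x S_3) : C_2 (6T13) of order 72, PGL(2,5) (6T14) of order 120, S_6 (6T16) of order 720; the others are excluded. The observed types are precisely the cycle types that occur in D_6 (6T3). Each of the other remaining candidates has further cycle types, and by the Chebotarev density theorem the matching factorization patterns would occur for a proportion of primes equal to their share of the group: A_4 x C_2 (6T6) additionally contains elements of type 2+1+1+1+1 (3 of its 24 elements, about 12% of primes); S_3 x S_3 (6T9) additionally contains elements of type 3+1+1+1 (4 of its 36 elements, about 11% of primes); S_4 x C_2 (6T11) additionally contains elements of type 4+2, 4+1+1, 2+1+1+1+1 (15 of its 48 elements, about 31% of primes); (S_3 x S_3) : C_2 (6T13) additionally contains elements of type 4+2, 3+2+1, 3+1+1+1, 2+1+1+1+1 (40 of its 72 elements, about 56% of primes); PGL(2,5) (6T14) additionally contains elements of type 5+1, 4+1+1 (54 of its 120 elements, about 45% of primes); S_6 (6T16) additionally contains elements of type 5+1, 4+2, 4+1+1, 3+2+1, 3+1+1+1, 2+1+1+1+1 (499 of its 720 elements, about 69% of primes). None of the 79 primes tested shows any such pattern (for each of these groups the chance of that is below 10^-4), which rules them out. Hence G = D_6 (6T3), of order 12.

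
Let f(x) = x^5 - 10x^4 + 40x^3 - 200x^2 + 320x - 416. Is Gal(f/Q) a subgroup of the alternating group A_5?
The polynomial is irreducible of degree 5 over Q. Its discriminant is 446172364800000, which is not a perfect square. A Galois group lies in the alternating group exactly when the discriminant is a square in Q, so the Galois group (F_20) is not contained in A_5.

No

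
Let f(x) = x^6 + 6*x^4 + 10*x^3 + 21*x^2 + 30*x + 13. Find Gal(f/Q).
PGL(2,5) (order 120)

The polynomial f is an irreducible sextic over Q, so G = Gal(f/Q) is one of the 16 transitive subgroups 6T1, ..., 6T16 of S_6. The discriminant of f is -1024192512, which is not a perfect square, so G is not contained in A_6. The transitive groups of degree 6 not contained in A_6 are: C_6 (6T1, order 6), S_3 (6T2, order 6), D_6 (6T3, order 12), C_3 x S_3 (6T5, order 18), A_4 x C_2 (6T6, order 24), S_4 (6T8, order 24), S_3 x S_3 (6T9, order 36), S_4 x C_2 (6T11, order 48), (S_3 x S_3) : C_2 (6T13, order 72), PGL(2,5) (6T14, order 120), S_6 (6T16, order 720). By Dedekind's theorem, for a prime p not dividing disc(f) the degrees of the irreducible factors of f mod p form the cycle type of an element of G. Factoring f modulo the 21 such primes p <= 89 (skipping 2, 3, 7, which divide the discriminant), each new pattern first appears at: mod 5: f = (x^6 + x^4 + x^2 + 3), pattern 6; mod 11: f = (x + 5)(x^5 + 6x^4 + 9x^3 + 9x^2 + 9x + 7), pattern 5+1; mod 13: f = (x)(x + 2)(x^4 + 11x^3 + 10x^2 + 3x + 2), pattern 4+1+1; mod 23: f = (x + 4)(x + 10)(x^2 + 3)(x^2 + 9x + 21), pattern 2+2+1+1; mod 43: f = (x^3 + 19x^2 + 27x + 20)(x^3 + 24x^2 + 39x + 20), pattern 3+3; mod 61: f = (x^2 + 19x + 22)(x^2 + 45x + 35)(x^2 + 58x + 18), pattern 2+2+2. No other pattern occurs in this range, so the set of observed cycle types is {6, 5+1, 4+1+1, 2+2+1+1, 3+3, 2+2+2}. The candidates containing elements of all these cycle types are PGL(2,5) (6T14) of order 120, S_6 (6T16) of order 720; the others are excluded. The observed types are precisely the cycle types that occur in PGL(2,5) (6T14) (apart from the identity). Each of the other remaining candidates has further cycle types, and by the Chebotarev density theorem the matching factorization patterns would occur for a proportion of primes equal to their share of the group: S_6 (6T16) additionally contains elements of type 4+2, 3+2+1, 3+1+1+1, 2+1+1+1+1 (265 of its 720 elements, about 37% of primes). None of the 21 primes tested shows any such pattern (for each of these groups the chance of that is below 10^-4), which rules them out. Hence G = PGL(2,5) (6T14), of order 120.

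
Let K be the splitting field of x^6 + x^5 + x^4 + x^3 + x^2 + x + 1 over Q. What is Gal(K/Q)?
6T1: C_6

The polynomial f is an irreducible sextic over Q, so G = Gal(f/Q) is one of the 16 transitive subgroups 6T1, ..., 6T16 of S_6. The discriminant of f is -16807, which is not a perfect square, so G is not contained in A_6. The transitive groups of degree 6 not contained in A_6 are: C_6 (6T1, order 6), S_3 (6T2, order 6), D_6 (6T3, order 12), C_3 x S_3 (6T5, order 18), A_4 x C_2 (6T6, order 24), S_4 (6T8, order 24), S_3 x S_3 (6T9, order 36), S_4 x C_2 (6T11, order 48), (S_3 x S_3) : C_2 (6T13, order 72), PGL(2,5) (6T14, order 120), S_6 (6T16, order 720). By Dedekind's theorem, for a prime p not dividing disc(f) the degrees of the irreducible factors of f mod p form the cycle type of an element of G. Factoring f modulo the 37 such primes p <= 163 (skipping 7, which divides the discriminant), each new pattern first appears at: mod 2: f = (x^3 + x + 1)(x^3 + x^2 + 1), pattern 3+3; mod 3: f = (x^6 + x^5 + x^4 + x^3 + x^2 + x + 1), pattern 6; mod 13: f = (x^2 + 3x + 1)(x^2 + 5x + 1)(x^2 + 6x + 1), pattern 2+2+2; mod 29: f = (x + 4)(x + 5)(x + 6)(x + 9)(x + 13)(x + 22), pattern 1+1+1+1+1+1. No other pattern occurs in this range, so the set of observed cycle types is {3+3, 6, 2+2+2, 1+1+1+1+1+1}. The candidates containing elements of all these cycle types are C_6 (6T1) of order 6, D_6 (6T3) of order 12, C_3 x S_3 (6T5) of order 18, A_4 x C_2 (6T6) of order 24, S_3 x S_3 (6T9) of order 36, S_4 x C_2 (6T11) of order 48, (S_3 x S_3) : C_2 (6T13) of order 72, PGL(2,5) (6T14) of order 120, S_6 (6T16) of order 720; the others are excluded. The observed types are precisely the cycle types that occur in C_6 (6T1). Each of the other remaining candidates has further cycle types, and by the Chebotarev density theorem the matching factorization patterns would occur for a proportion of primes equal to their share of the group: D_6 (6T3) additionally contains elements of type 2+2+1+1 (3 of its 12 elements, about 25% of primes); C_3 x S_3 (6T5) additionally contains elements of type 3+1+1+1 (4 of its 18 elements, about 22% of primes); A_4 x C_2 (6T6) additionally contains elements of type 2+2+1+1, 2+1+1+1+1 (6 of its 24 elements, about 25% of primes); S_3 x S_3 (6T9) additionally contains elements of type 3+1+1+1, 2+2+1+1 (13 of its 36 elements, about 36% of primes); S_4 x C_2 (6T11) additionally contains elements of type 4+2, 4+1+1, 2+2+1+1, 2+1+1+1+1 (24 of its 48 elements, about 50% of primes); (S_3 x S_3) : C_2 (6T13) additionally contains elements of type 4+2, 3+2+1, 3+1+1+1, 2+2+1+1, 2+1+1+1+1 (49 of its 72 elements, about 68% of primes); PGL(2,5) (6T14) additionally contains elements of type 5+1, 4+1+1, 2+2+1+1 (69 of its 120 elements, about 58% of primes); S_6 (6T16) additionally contains elements of type 5+1, 4+2, 4+1+1, 3+2+1, 3+1+1+1, 2+2+1+1, 2+1+1+1+1 (544 of its 720 elements, about 76% of primes). None of the 37 primes tested shows any such pattern (for each of these groups the chance of that is below 10^-4), which rules them out. Hence G = C_6 (6T1), of order 6.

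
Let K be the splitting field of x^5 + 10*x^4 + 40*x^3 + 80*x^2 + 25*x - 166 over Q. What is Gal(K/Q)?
5T4: A_5

The polynomial f is an irreducible quintic over Q, so G = Gal(f/Q) is a transitive subgroup of S_5: one of C_5 (5T1, order 5), D_5 (5T2, order 10), F_20 (5T3, order 20), A_5 (5T4, order 60) or S_5 (5T5, order 120). The discriminant of f is 58564000000 = 242000^2, a perfect square, so G is contained in A_5. The transitive groups of degree 5 contained in A_5 are: C_5 (5T1, order 5), D_5 (5T2, order 10), A_5 (5T4, order 60). By Dedekind's theorem, for a prime p not dividing disc(f) the degrees of the irreducible factors of f mod p form the cycle type of an element of G. Factoring f modulo the 3 such primes p <= 13 (skipping 2, 5, 11, which divide the discriminant), each new pattern first appears at: mod 3: f = (x^5 + x^4 + x^3 + 2x^2 + x + 2), pattern 5; mod 13: f = (x + 7)(x + 9)(x^3 + 7x^2 + 8x + 5), pattern 3+1+1. No other pattern occurs in this range, so the set of observed cycle types is {5, 3+1+1}. Among the candidates above, the only group containing elements of all these cycle types is A_5 (5T4) — each of C_5 (5T1), D_5 (5T2) lacks at least one of them. Hence G = A_5 (5T4), of order 60.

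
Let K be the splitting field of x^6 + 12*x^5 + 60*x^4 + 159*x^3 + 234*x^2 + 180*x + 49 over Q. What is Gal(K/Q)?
The polynomial f is an irreducible sextic over Q, so G = Gal(f/Q) is one of the 16 transitive subgroups 6T1, ..., 6T16 of S_6. The discriminant of f is 871199469, which is not a perfect square, so G is not contained in A_6. The transitive groups of degree 6 not contained in A_6 are: C_6 (6T1, order 6), S_3 (6T2, order 6), D_6 (6T3, order 12), C_3 x S_3 (6T5, order 18), A_4 x C_2 (6T6, order 24), S_4 (6T8, order 24), S_3 x S_3 (6T9, order 36), S_4 x C_2 (6T11, order 48), (S_3 x S_3) : C_2 (6T13, order 72), PGL(2,5) (6T14, order 120), S_6 (6T16, order 720). By Dedekind's theorem, for a prime p not dividing disc(f) the degrees of the irreducible factors of f mod p form the cycle type of an element of G. Factoring f modulo the 16 such primes p <= 67 (skipping 3, 7, 29, which divide the discriminant), each new pattern first appears at: mod 2: f = (x^6 + x^3 + 1), pattern 6; mod 5: f = (x + 3)(x + 4)(x^2 + 2x + 4)(x^2 + 3x + 3), pattern 2+2+1+1; mod 13: f = (x + 4)(x + 7)(x + 8)(x^3 + 6x^2 + 12x + 12), pattern 3+1+1+1; mod 19: f = (x^2 + 6)(x^2 + 14x + 1)(x^2 + 17x + 5), pattern 2+2+2; mod 67: f = (x^3 + 6x^2 + 12x + 26)(x^3 + 6x^2 + 12x + 56), pattern 3+3. No other pattern occurs in this range, so the set of observed cycle types is {6, 2+2+1+1, 3+1+1+1, 2+2+2, 3+3}. The candidates containing elements of all these cycle types are S_3 x S_3 (6T9) of order 36, (S_3 x S_3) : C_2 (6T13) of order 72, S_6 (6T16) of order 720; the others are excluded. The observed types are precisely the cycle types that occur in S_3 x S_3 (6T9) (apart from the identity). Each of the other remaining candidates has further cycle types, and by the Chebotarev density theorem the matching factorization patterns would occur for a proportion of primes equal to their share of the group: (S_3 x S_3) : C_2 (6T13) additionally contains elements of type 4+2, 3+2+1, 2+1+1+1+1 (36 of its 72 elements, about 50% of primes); S_6 (6T16) additionally contains elements of type 5+1, 4+2, 4+1+1, 3+2+1, 2+1+1+1+1 (459 of its 720 elements, about 64% of primes). None of the 16 primes tested shows any such pattern (for each of these groups the chance of that is below 10^-4), which rules them out. Hence G = S_3 x S_3 (6T9), of order 36.

S_3 x S_3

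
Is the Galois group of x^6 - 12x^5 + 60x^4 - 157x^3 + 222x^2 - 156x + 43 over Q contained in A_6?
The polynomial is irreducible of degree 6 over Q. Its discriminant is -177147, which is not a perfect square. A Galois group lies in the alternating group exactly when the discriminant is a square in Q, so the Galois group (C_3 x S_3) is not contained in A_6.

No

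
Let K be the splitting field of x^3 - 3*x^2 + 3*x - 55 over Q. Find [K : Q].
6

The degree of the splitting field over Q equals the order of the Galois group, so first determine the group. The polynomial is an irreducible cubic over Q and its discriminant is -78732, which is not a perfect square. For an irreducible cubic, a non-square discriminant gives Galois group S_3. The Galois group S_3 (3T2) has order 6, so the splitting field has degree 6 over Q.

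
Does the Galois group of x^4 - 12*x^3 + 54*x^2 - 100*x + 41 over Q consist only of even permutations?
No

The polynomial is irreducible of degree 4 over Q. Its discriminant is -1159168, which is not a perfect square. A Galois group lies in the alternating group exactly when the discriminant is a square in Q, so the Galois group (S_4) is not contained in A_4.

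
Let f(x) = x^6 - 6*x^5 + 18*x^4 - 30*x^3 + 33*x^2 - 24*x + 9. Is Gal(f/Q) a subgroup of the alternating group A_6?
No

The polynomial is irreducible of degree 6 over Q. Its discriminant is -16003008, which is not a perfect square. A Galois group lies in the alternating group exactly when the discriminant is a square in Q, so the Galois group (PGL(2,5)) is not contained in A_6.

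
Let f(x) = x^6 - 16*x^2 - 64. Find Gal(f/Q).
6T7: S_4

The polynomial f is an irreducible sextic over Q, so G = Gal(f/Q) is one of the 16 transitive subgroups 6T1, ..., 6T16 of S_6. The discriminant of f is 36352603193344 = 6029312^2, a perfect square, so G is contained in A_6. The transitive groups of degree 6 contained in A_6 are: A_4 (6T4, order 12), S_4 (6T7, order 24), (C_3 x C_3) : C_4 (6T10, order 36), PSL(2,5) (6T12, order 60), A_6 (6T15, order 360). By Dedekind's theorem, for a prime p not dividing disc(f) the degrees of the irreducible factors of f mod p form the cycle type of an element of G. Factoring f modulo the 79 such primes p <= 419 (skipping 2, 23, which divide the discriminant), each new pattern first appears at: mod 3: f = (x^3 + x^2 + 2x + 1)(x^3 + 2x^2 + 2x + 2), pattern 3+3; mod 5: f = (x^2 + 2)(x^4 + 3x^2 + 3), pattern 4+2; mod 19: f = (x + 9)(x + 10)(x^2 + x + 3)(x^2 + 18x + 3), pattern 2+2+1+1; mod 223: f = (x + 32)(x + 67)(x + 109)(x + 114)(x + 156)(x + 191), pattern 1+1+1+1+1+1. No other pattern occurs in this range, so the set of observed cycle types is {3+3, 4+2, 2+2+1+1, 1+1+1+1+1+1}. The candidates containing elements of all these cycle types are S_4 (6T7) of order 24, (C_3 x C_3) : C_4 (6T10) of order 36, A_6 (6T15) of order 360; the others are excluded. The observed types are precisely the cycle types that occur in S_4 (6T7). Each of the other remaining candidates has further cycle types, and by the Chebotarev density theorem the matching factorization patterns would occur for a proportion of primes equal to their share of the group: (C_3 x C_3) : C_4 (6T10) additionally contains elements of type 3+1+1+1 (4 of its 36 elements, about 11% of primes); A_6 (6T15) additionally contains elements of type 5+1, 3+1+1+1 (184 of its 360 elements, about 51% of primes). None of the 79 primes tested shows any such pattern (for each of these groups the chance of that is below 10^-4), which rules them out. Hence G = S_4 (6T7), of order 24.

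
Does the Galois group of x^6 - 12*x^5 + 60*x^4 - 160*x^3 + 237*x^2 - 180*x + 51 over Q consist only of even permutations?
Yes

The polynomial is irreducible of degree 6 over Q. Its discriminant is 419904 = 648^2, a perfect square. A Galois group lies in the alternating group exactly when the discriminant is a square in Q, so the Galois group (A_4) is contained in A_6.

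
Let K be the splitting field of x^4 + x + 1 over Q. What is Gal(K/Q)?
S_4 (also written S4)

The polynomial is an irreducible quartic over Q and its discriminant is 229, which is not a perfect square, so the Galois group is not contained in A_4. The resolvent cubic y^3 - 4*y - 1 is irreducible over Q. An irreducible resolvent with non-square discriminant gives S_4.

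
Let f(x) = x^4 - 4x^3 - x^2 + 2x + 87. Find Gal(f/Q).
The polynomial is an irreducible quartic over Q and its discriminant is 109659856, which is not a perfect square, so the Galois group is not contained in A_4. The resolvent cubic y^3 + y^2 - 356*y - 1744 is irreducible over Q. An irreducible resolvent with non-square discriminant gives S_4.

S_4 (order 24)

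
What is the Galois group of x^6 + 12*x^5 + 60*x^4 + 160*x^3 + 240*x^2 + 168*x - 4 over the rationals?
The polynomial f is an irreducible sextic over Q, so G = Gal(f/Q) is one of the 16 transitive subgroups 6T1, ..., 6T16 of S_6. The discriminant of f is 746496000000 = 864000^2, a perfect square, so G is contained in A_6. The transitive groups of degree 6 contained in A_6 are: A_4 (6T4, order 12), S_4 (6T7, order 24), (C_3 x C_3) : C_4 (6T10, order 36), PSL(2,5) (6T12, order 60), A_6 (6T15, order 360). By Dedekind's theorem, for a prime p not dividing disc(f) the degrees of the irreducible factors of f mod p form the cycle type of an element of G. Factoring f modulo the 6 such primes p <= 23 (skipping 2, 3, 5, which divide the discriminant), each new pattern first appears at: mod 7: f = (x + 6)(x^5 + 6x^4 + 3x^3 + 2x^2 + 4x + 4), pattern 5+1; mod 23: f = (x + 4)(x + 13)(x + 18)(x^3 + x + 17), pattern 3+1+1+1. No other pattern occurs in this range, so the set of observed cycle types is {5+1, 3+1+1+1}. Among the candidates above, the only group containing elements of all these cycle types is A_6 (6T15) — each of A_4 (6T4), S_4 (6T7), (C_3 x C_3) : C_4 (6T10), PSL(2,5) (6T12) lacks at least one of them. Hence G = A_6 (6T15), of order 360.

A_6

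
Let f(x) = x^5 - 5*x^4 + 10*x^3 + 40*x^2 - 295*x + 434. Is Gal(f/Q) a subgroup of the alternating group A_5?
No

The polynomial is irreducible of degree 5 over Q. Its discriminant is 1131095703125, which is not a perfect square. A Galois group lies in the alternating group exactly when the discriminant is a square in Q, so the Galois group (F_20) is not contained in A_5.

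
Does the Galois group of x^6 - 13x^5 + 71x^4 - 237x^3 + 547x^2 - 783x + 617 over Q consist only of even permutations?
No

The polynomial is irreducible of degree 6 over Q. Its discriminant is -25350209347183, which is not a perfect square. A Galois group lies in the alternating group exactly when the discriminant is a square in Q, so the Galois group (C_6) is not contained in A_6.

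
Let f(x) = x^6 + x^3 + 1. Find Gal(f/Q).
C_6 (also written C6)

The polynomial f is an irreducible sextic over Q, so G = Gal(f/Q) is one of the 16 transitive subgroups 6T1, ..., 6T16 of S_6. The discriminant of f is -19683, which is not a perfect square, so G is not contained in A_6. The transitive groups of degree 6 not contained in A_6 are: C_6 (6T1, order 6), S_3 (6T2, order 6), D_6 (6T3, order 12), C_3 x S_3 (6T5, order 18), A_4 x C_2 (6T6, order 24), S_4 (6T8, order 24), S_3 x S_3 (6T9, order 36), S_4 x C_2 (6T11, order 48), (S_3 x S_3) : C_2 (6T13, order 72), PGL(2,5) (6T14, order 120), S_6 (6T16, order 720). By Dedekind's theorem, for a prime p not dividing disc(f) the degrees of the irreducible factors of f mod p form the cycle type of an element of G. Factoring f modulo the 37 such primes p <= 163 (skipping 3, which divides the discriminant), each new pattern first appears at: mod 2: f = (x^6 + x^3 + 1), pattern 6; mod 7: f = (x^3 + 3)(x^3 + 5), pattern 3+3; mod 17: f = (x^2 + 3x + 1)(x^2 + 4x + 1)(x^2 + 10x + 1), pattern 2+2+2; mod 19: f = (x + 2)(x + 3)(x + 10)(x + 13)(x + 14)(x + 15), pattern 1+1+1+1+1+1. No other pattern occurs in this range, so the set of observed cycle types is {6, 3+3, 2+2+2, 1+1+1+1+1+1}. The candidates containing elements of all these cycle types are C_6 (6T1) of order 6, D_6 (6T3) of order 12, C_3 x S_3 (6T5) of order 18, A_4 x C_2 (6T6) of order 24, S_3 x S_3 (6T9) of order 36, S_4 x C_2 (6T11) of order 48, (S_3 x S_3) : C_2 (6T13) of order 72, PGL(2,5) (6T14) of order 120, S_6 (6T16) of order 720; the others are excluded. The observed types are precisely the cycle types that occur in C_6 (6T1). Each of the other remaining candidates has further cycle types, and by the Chebotarev density theorem the matching factorization patterns would occur for a proportion of primes equal to their share of the group: D_6 (6T3) additionally contains elements of type 2+2+1+1 (3 of its 12 elements, about 25% of primes); C_3 x S_3 (6T5) additionally contains elements of type 3+1+1+1 (4 of its 18 elements, about 22% of primes); A_4 x C_2 (6T6) additionally contains elements of type 2+2+1+1, 2+1+1+1+1 (6 of its 24 elements, about 25% of primes); S_3 x S_3 (6T9) additionally contains elements of type 3+1+1+1, 2+2+1+1 (13 of its 36 elements, about 36% of primes); S_4 x C_2 (6T11) additionally contains elements of type 4+2, 4+1+1, 2+2+1+1, 2+1+1+1+1 (24 of its 48 elements, about 50% of primes); (S_3 x S_3) : C_2 (6T13) additionally contains elements of type 4+2, 3+2+1, 3+1+1+1, 2+2+1+1, 2+1+1+1+1 (49 of its 72 elements, about 68% of primes); PGL(2,5) (6T14) additionally contains elements of type 5+1, 4+1+1, 2+2+1+1 (69 of its 120 elements, about 58% of primes); S_6 (6T16) additionally contains elements of type 5+1, 4+2, 4+1+1, 3+2+1, 3+1+1+1, 2+2+1+1, 2+1+1+1+1 (544 of its 720 elements, about 76% of primes). None of the 37 primes tested shows any such pattern (for each of these groups the chance of that is below 10^-4), which rules them out. Hence G = C_6 (6T1), of order 6.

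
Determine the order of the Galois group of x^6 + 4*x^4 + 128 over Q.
The degree of the splitting field over Q equals the order of the Galois group, so first determine the group. The polynomial f is an irreducible sextic over Q, so G = Gal(f/Q) is one of the 16 transitive subgroups 6T1, ..., 6T16 of S_6. The discriminant of f is -1849378557919232, which is not a perfect square, so G is not contained in A_6. The transitive groups of degree 6 not contained in A_6 are: C_6 (6T1, order 6), S_3 (6T2, order 6), D_6 (6T3, order 12), C_3 x S_3 (6T5, order 18), A_4 x C_2 (6T6, order 24), S_4 (6T8, order 24), S_3 x S_3 (6T9, order 36), S_4 x C_2 (6T11, order 48), (S_3 x S_3) : C_2 (6T13, order 72), PGL(2,5) (6T14, order 120), S_6 (6T16, order 720). By Dedekind's theorem, for a prime p not dividing disc(f) the degrees of the irreducible factors of f mod p form the cycle type of an element of G. Factoring f modulo the 29 such primes p <= 127 (skipping 2, 29, which divide the discriminant), each new pattern first appears at: mod 3: f = (x^3 + x^2 + x + 2)(x^3 + 2x^2 + x + 1), pattern 3+3; mod 5: f = (x^6 + 4x^4 + 3), pattern 6; mod 7: f = (x + 1)(x + 6)(x^4 + 5x^2 + 5), pattern 4+1+1; mod 17: f = (x + 7)(x + 10)(x^2 + 4x + 9)(x^2 + 13x + 9), pattern 2+2+1+1; mod 23: f = (x^2 + 16)(x^2 + 3x + 10)(x^2 + 20x + 10), pattern 2+2+2; mod 67: f = (x^2 + 56)(x^4 + 15x^2 + 31), pattern 4+2; mod 127: f = (x + 7)(x + 47)(x + 80)(x + 120)(x^2 + 103), pattern 2+1+1+1+1. No other pattern occurs in this range, so the set of observed cycle types is {3+3, 6, 4+1+1, 2+2+1+1, 2+2+2, 4+2, 2+1+1+1+1}. The candidates containing elements of all these cycle types are S_4 x C_2 (6T11) of order 48, S_6 (6T16) of order 720; the others are excluded. The observed types are precisely the cycle types that occur in S_4 x C_2 (6T11) (apart from the identity). Each of the other remaining candidates has further cycle types, and by the Chebotarev density theorem the matching factorization patterns would occur for a proportion of primes equal to their share of the group: S_6 (6T16) additionally contains elements of type 5+1, 3+2+1, 3+1+1+1 (304 of its 720 elements, about 42% of primes). None of the 29 primes tested shows any such pattern (for each of these groups the chance of that is below 10^-4), which rules them out. Hence G = S_4 x C_2 (6T11), of order 48. The Galois group S_4 x C_2 (6T11) has order 48, so the splitting field has degree 48 over Q.

48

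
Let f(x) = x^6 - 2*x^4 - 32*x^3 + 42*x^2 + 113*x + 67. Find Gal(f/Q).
S_6, the symmetric group on 6 letters

The polynomial f is an irreducible sextic over Q, so G = Gal(f/Q) is one of the 16 transitive subgroups 6T1, ..., 6T16 of S_6. The discriminant of f is -8237039859481779, which is not a perfect square, so G is not contained in A_6. The transitive groups of degree 6 not contained in A_6 are: C_6 (6T1, order 6), S_3 (6T2, order 6), D_6 (6T3, order 12), C_3 x S_3 (6T5, order 18), A_4 x C_2 (6T6, order 24), S_4 (6T8, order 24), S_3 x S_3 (6T9, order 36), S_4 x C_2 (6T11, order 48), (S_3 x S_3) : C_2 (6T13, order 72), PGL(2,5) (6T14, order 120), S_6 (6T16, order 720). By Dedekind's theorem, for a prime p not dividing disc(f) the degrees of the irreducible factors of f mod p form the cycle type of an element of G. Factoring f modulo the 4 such primes p <= 11 (skipping 3, which divides the discriminant), each new pattern first appears at: mod 2: f = (x^6 + x + 1), pattern 6; mod 5: f = (x^3 + 2x^2 + 2x + 3)(x^3 + 3x^2 + 4), pattern 3+3; mod 7: f = (x + 6)(x^5 + x^4 + 6x^3 + 2x^2 + 2x + 3), pattern 5+1; mod 11: f = (x + 2)(x^2 + 7x + 2)(x^3 + 2x^2 + 8x + 3), pattern 3+2+1. No other pattern occurs in this range, so the set of observed cycle types is {6, 3+3, 5+1, 3+2+1}. Among the candidates above, the only group containing elements of all these cycle types is S_6 (6T16); every other candidate lacks at least one of them. Hence G = S_6 (6T16), of order 720.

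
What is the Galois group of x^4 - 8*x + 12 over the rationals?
4T4: A_4

The polynomial is an irreducible quartic over Q and its discriminant is 331776 = 576^2, a perfect square, so the Galois group is contained in A_4. The resolvent cubic y^3 - 48*y - 64 is irreducible over Q. An irreducible resolvent with square discriminant gives A_4.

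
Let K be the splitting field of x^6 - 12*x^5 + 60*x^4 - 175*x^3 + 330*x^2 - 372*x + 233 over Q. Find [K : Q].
36

The degree of the splitting field over Q equals the order of the Galois group, so first determine the group. The polynomial f is an irreducible sextic over Q, so G = Gal(f/Q) is one of the 16 transitive subgroups 6T1, ..., 6T16 of S_6. The discriminant of f is 42688773981, which is not a perfect square, so G is not contained in A_6. The transitive groups of degree 6 not contained in A_6 are: C_6 (6T1, order 6), S_3 (6T2, order 6), D_6 (6T3, order 12), C_3 x S_3 (6T5, order 18), A_4 x C_2 (6T6, order 24), S_4 (6T8, order 24), S_3 x S_3 (6T9, order 36), S_4 x C_2 (6T11, order 48), (S_3 x S_3) : C_2 (6T13, order 72), PGL(2,5) (6T14, order 120), S_6 (6T16, order 720). By Dedekind's theorem, for a prime p not dividing disc(f) the degrees of the irreducible factors of f mod p form the cycle type of an element of G. Factoring f modulo the 16 such primes p <= 67 (skipping 3, 7, 29, which divide the discriminant), each new pattern first appears at: mod 2: f = (x^6 + x^3 + 1), pattern 6; mod 5: f = (x + 2)(x + 4)(x^2 + 2)(x^2 + 2x + 3), pattern 2+2+1+1; mod 13: f = (x + 1)(x + 7)(x + 12)(x^3 + 7x^2 + 12x + 2), pattern 3+1+1+1; mod 19: f = (x^2 + 1)(x^2 + 2x + 8)(x^2 + 5x + 3), pattern 2+2+2; mod 67: f = (x^3 + 61x^2 + 12x + 3)(x^3 + 61x^2 + 12x + 33), pattern 3+3. No other pattern occurs in this range, so the set of observed cycle types is {6, 2+2+1+1, 3+1+1+1, 2+2+2, 3+3}. The candidates containing elements of all these cycle types are S_3 x S_3 (6T9) of order 36, (S_3 x S_3) : C_2 (6T13) of order 72, S_6 (6T16) of order 720; the others are excluded. The observed types are precisely the cycle types that occur in S_3 x S_3 (6T9) (apart from the identity). Each of the other remaining candidates has further cycle types, and by the Chebotarev density theorem the matching factorization patterns would occur for a proportion of primes equal to their share of the group: (S_3 x S_3) : C_2 (6T13) additionally contains elements of type 4+2, 3+2+1, 2+1+1+1+1 (36 of its 72 elements, about 50% of primes); S_6 (6T16) additionally contains elements of type 5+1, 4+2, 4+1+1, 3+2+1, 2+1+1+1+1 (459 of its 720 elements, about 64% of primes). None of the 16 primes tested shows any such pattern (for each of these groups the chance of that is below 10^-4), which rules them out. Hence G = S_3 x S_3 (6T9), of order 36. The Galois group S_3 x S_3 (6T9) has order 36, so the splitting field has degree 36 over Q.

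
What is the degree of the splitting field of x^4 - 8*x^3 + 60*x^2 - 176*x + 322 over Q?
4

The degree of the splitting field over Q equals the order of the Galois group, so first determine the group. The polynomial is an irreducible quartic over Q and its discriminant is 1088391168, which is not a perfect square, so the Galois group is not contained in A_4. The resolvent cubic y^3 - 60*y^2 + 120*y + 25696 has exactly one rational root, so the Galois group is C_4 or D_4. The quartic becomes reducible over Q(sqrt(disc)), so the group is C_4. The Galois group C_4 (4T1) has order 4, so the splitting field has degree 4 over Q.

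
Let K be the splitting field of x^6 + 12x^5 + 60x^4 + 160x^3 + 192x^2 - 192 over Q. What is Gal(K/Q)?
A_4, A_4 acting on 6 points

The polynomial f is an irreducible sextic over Q, so G = Gal(f/Q) is one of the 16 transitive subgroups 6T1, ..., 6T16 of S_6. The discriminant of f is 450868486864896 = 21233664^2, a perfect square, so G is contained in A_6. The transitive groups of degree 6 contained in A_6 are: A_4 (6T4, order 12), S_4 (6T7, order 24), (C_3 x C_3) : C_4 (6T10, order 36), PSL(2,5) (6T12, order 60), A_6 (6T15, order 360). By Dedekind's theorem, for a prime p not dividing disc(f) the degrees of the irreducible factors of f mod p form the cycle type of an element of G. Factoring f modulo the 33 such primes p <= 149 (skipping 2, 3, which divide the discriminant), each new pattern first appears at: mod 5: f = (x^3 + 3x^2 + 2x + 3)(x^3 + 4x^2 + x + 1), pattern 3+3; mod 17: f = (x + 6)(x + 15)(x^2 + 4x + 9)(x^2 + 4x + 15), pattern 2+2+1+1; mod 71: f = (x + 9)(x + 10)(x + 12)(x + 63)(x + 65)(x + 66), pattern 1+1+1+1+1+1. No other pattern occurs in this range, so the set of observed cycle types is {3+3, 2+2+1+1, 1+1+1+1+1+1}. The candidates containing elements of all these cycle types are A_4 (6T4) of order 12, S_4 (6T7) of order 24, (C_3 x C_3) : C_4 (6T10) of order 36, PSL(2,5) (6T12) of order 60, A_6 (6T15) of order 360; the others are excluded. The observed types are precisely the cycle types that occur in A_4 (6T4). Each of the other remaining candidates has further cycle types, and by the Chebotarev density theorem the matching factorization patterns would occur for a proportion of primes equal to their share of the group: S_4 (6T7) additionally contains elements of type 4+2 (6 of its 24 elements, about 25% of primes); (C_3 x C_3) : C_4 (6T10) additionally contains elements of type 4+2, 3+1+1+1 (22 of its 36 elements, about 61% of primes); PSL(2,5) (6T12) additionally contains elements of type 5+1 (24 of its 60 elements, about 40% of primes); A_6 (6T15) additionally contains elements of type 5+1, 4+2, 3+1+1+1 (274 of its 360 elements, about 76% of primes). None of the 33 primes tested shows any such pattern (for each of these groups the chance of that is below 10^-4), which rules them out. Hence G = A_4 (6T4), of order 12.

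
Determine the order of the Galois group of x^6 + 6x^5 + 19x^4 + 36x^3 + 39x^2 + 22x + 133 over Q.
48

The degree of the splitting field over Q equals the order of the Galois group, so first determine the group. The polynomial f is an irreducible sextic over Q, so G = Gal(f/Q) is one of the 16 transitive subgroups 6T1, ..., 6T16 of S_6. The discriminant of f is -1849378557919232, which is not a perfect square, so G is not contained in A_6. The transitive groups of degree 6 not contained in A_6 are: C_6 (6T1, order 6), S_3 (6T2, order 6), D_6 (6T3, order 12), C_3 x S_3 (6T5, order 18), A_4 x C_2 (6T6, order 24), S_4 (6T8, order 24), S_3 x S_3 (6T9, order 36), S_4 x C_2 (6T11, order 48), (S_3 x S_3) : C_2 (6T13, order 72), PGL(2,5) (6T14, order 120), S_6 (6T16, order 720). By Dedekind's theorem, for a prime p not dividing disc(f) the degrees of the irreducible factors of f mod p form the cycle type of an element of G. Factoring f modulo the 29 such primes p <= 127 (skipping 2, 29, which divide the discriminant), each new pattern first appears at: mod 3: f = (x^3 + x^2 + 2)(x^3 + 2x^2 + 2x + 2), pattern 3+3; mod 5: f = (x^6 + x^5 + 4x^4 + x^3 + 4x^2 + 2x + 3), pattern 6; mod 7: f = (x)(x + 2)(x^4 + 4x^3 + 4x^2 + 4), pattern 4+1+1; mod 17: f = (x + 8)(x + 11)(x^2 + 6x + 14)(x^2 + 15x + 6), pattern 2+2+1+1; mod 23: f = (x^2 + 2x + 17)(x^2 + 5x + 14)(x^2 + 22x + 8), pattern 2+2+2; mod 67: f = (x^2 + 2x + 57)(x^4 + 4x^3 + 21x^2 + 34x + 47), pattern 4+2; mod 127: f = (x + 8)(x + 48)(x + 81)(x + 121)(x^2 + 2x + 104), pattern 2+1+1+1+1. No other pattern occurs in this range, so the set of observed cycle types is {3+3, 6, 4+1+1, 2+2+1+1, 2+2+2, 4+2, 2+1+1+1+1}. The candidates containing elements of all these cycle types are S_4 x C_2 (6T11) of order 48, S_6 (6T16) of order 720; the others are excluded. The observed types are precisely the cycle types that occur in S_4 x C_2 (6T11) (apart from the identity). Each of the other remaining candidates has further cycle types, and by the Chebotarev density theorem the matching factorization patterns would occur for a proportion of primes equal to their share of the group: S_6 (6T16) additionally contains elements of type 5+1, 3+2+1, 3+1+1+1 (304 of its 720 elements, about 42% of primes). None of the 29 primes tested shows any such pattern (for each of these groups the chance of that is below 10^-4), which rules them out. Hence G = S_4 x C_2 (6T11), of order 48. The Galois group S_4 x C_2 (6T11) has order 48, so the splitting field has degree 48 over Q.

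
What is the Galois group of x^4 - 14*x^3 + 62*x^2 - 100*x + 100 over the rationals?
V_4

The polynomial is an irreducible quartic over Q and its discriminant is 2822400 = 1680^2, a perfect square, so the Galois group is contained in A_4. The resolvent cubic y^3 - 62*y^2 + 1000*y - 4800 splits completely over Q, which gives the Klein four-group V_4.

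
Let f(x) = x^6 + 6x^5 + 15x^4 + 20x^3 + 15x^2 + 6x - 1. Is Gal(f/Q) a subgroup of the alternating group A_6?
The polynomial is irreducible of degree 6 over Q. Its discriminant is 1492992, which is not a perfect square. A Galois group lies in the alternating group exactly when the discriminant is a square in Q, so the Galois group (D_6) is not contained in A_6.

No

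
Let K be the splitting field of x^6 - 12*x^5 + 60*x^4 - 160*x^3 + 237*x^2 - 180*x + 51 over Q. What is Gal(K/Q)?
A_4

The polynomial f is an irreducible sextic over Q, so G = Gal(f/Q) is one of the 16 transitive subgroups 6T1, ..., 6T16 of S_6. The discriminant of f is 419904 = 648^2, a perfect square, so G is contained in A_6. The transitive groups of degree 6 contained in A_6 are: A_4 (6T4, order 12), S_4 (6T7, order 24), (C_3 x C_3) : C_4 (6T10, order 36), PSL(2,5) (6T12, order 60), A_6 (6T15, order 360). By Dedekind's theorem, for a prime p not dividing disc(f) the degrees of the irreducible factors of f mod p form the cycle type of an element of G. Factoring f modulo the 33 such primes p <= 149 (skipping 2, 3, which divide the discriminant), each new pattern first appears at: mod 5: f = (x^3 + x + 1)(x^3 + 3x^2 + 4x + 1), pattern 3+3; mod 17: f = (x)(x + 13)(x^2 + 13x + 1)(x^2 + 13x + 11), pattern 2+2+1+1; mod 71: f = (x + 2)(x + 3)(x + 30)(x + 37)(x + 64)(x + 65), pattern 1+1+1+1+1+1. No other pattern occurs in this range, so the set of observed cycle types is {3+3, 2+2+1+1, 1+1+1+1+1+1}. The candidates containing elements of all these cycle types are A_4 (6T4) of order 12, S_4 (6T7) of order 24, (C_3 x C_3) : C_4 (6T10) of order 36, PSL(2,5) (6T12) of order 60, A_6 (6T15) of order 360; the others are excluded. The observed types are precisely the cycle types that occur in A_4 (6T4). Each of the other remaining candidates has further cycle types, and by the Chebotarev density theorem the matching factorization patterns would occur for a proportion of primes equal to their share of the group: S_4 (6T7) additionally contains elements of type 4+2 (6 of its 24 elements, about 25% of primes); (C_3 x C_3) : C_4 (6T10) additionally contains elements of type 4+2, 3+1+1+1 (22 of its 36 elements, about 61% of primes); PSL(2,5) (6T12) additionally contains elements of type 5+1 (24 of its 60 elements, about 40% of primes); A_6 (6T15) additionally contains elements of type 5+1, 4+2, 3+1+1+1 (274 of its 360 elements, about 76% of primes). None of the 33 primes tested shows any such pattern (for each of these groups the chance of that is below 10^-4), which rules them out. Hence G = A_4 (6T4), of order 12.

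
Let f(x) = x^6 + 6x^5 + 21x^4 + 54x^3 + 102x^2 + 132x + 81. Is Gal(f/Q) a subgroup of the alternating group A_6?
The polynomial is irreducible of degree 6 over Q. Its discriminant is -1024192512, which is not a perfect square. A Galois group lies in the alternating group exactly when the discriminant is a square in Q, so the Galois group (PGL(2,5)) is not contained in A_6.

No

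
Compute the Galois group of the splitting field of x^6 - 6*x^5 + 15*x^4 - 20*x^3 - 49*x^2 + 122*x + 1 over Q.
The polynomial f is an irreducible sextic over Q, so G = Gal(f/Q) is one of the 16 transitive subgroups 6T1, ..., 6T16 of S_6. The discriminant of f is -3603718079512576, which is not a perfect square, so G is not contained in A_6. The transitive groups of degree 6 not contained in A_6 are: C_6 (6T1, order 6), S_3 (6T2, order 6), D_6 (6T3, order 12), C_3 x S_3 (6T5, order 18), A_4 x C_2 (6T6, order 24), S_4 (6T8, order 24), S_3 x S_3 (6T9, order 36), S_4 x C_2 (6T11, order 48), (S_3 x S_3) : C_2 (6T13, order 72), PGL(2,5) (6T14, order 120), S_6 (6T16, order 720). By Dedekind's theorem, for a prime p not dividing disc(f) the degrees of the irreducible factors of f mod p form the cycle type of an element of G. Factoring f modulo the 67 such primes p <= 347 (skipping 2, 229, which divide the discriminant), each new pattern first appears at: mod 3: f = (x^6 + x^3 + 2x^2 + 2x + 1), pattern 6; mod 5: f = (x^3 + x^2 + 3x + 1)(x^3 + 3x^2 + 4x + 1), pattern 3+3; mod 7: f = (x + 2)(x + 3)(x^4 + 3x^3 + x^2 + 6x + 6), pattern 4+1+1; mod 13: f = (x^2 + 11x + 8)(x^4 + 9x^3 + 12x^2 + 10x + 5), pattern 4+2; mod 23: f = (x^2 + 8x + 17)(x^2 + 11x + 14)(x^2 + 21x + 3), pattern 2+2+2; mod 29: f = (x + 8)(x + 19)(x^2 + 27)(x^2 + 25x + 2), pattern 2+2+1+1; mod 193: f = (x + 4)(x + 11)(x + 87)(x + 104)(x + 180)(x + 187), pattern 1+1+1+1+1+1; mod 347: f = (x + 5)(x + 44)(x + 301)(x + 340)(x^2 + 345x + 327), pattern 2+1+1+1+1. No other pattern occurs in this range, so the set of observed cycle types is {6, 3+3, 4+1+1, 4+2, 2+2+2, 2+2+1+1, 1+1+1+1+1+1, 2+1+1+1+1}. The candidates containing elements of all these cycle types are S_4 x C_2 (6T11) of order 48, S_6 (6T16) of order 720; the others are excluded. The observed types are precisely the cycle types that occur in S_4 x C_2 (6T11). Each of the other remaining candidates has further cycle types, and by the Chebotarev density theorem the matching factorization patterns would occur for a proportion of primes equal to their share of the group: S_6 (6T16) additionally contains elements of type 5+1, 3+2+1, 3+1+1+1 (304 of its 720 elements, about 42% of primes). None of the 67 primes tested shows any such pattern (for each of these groups the chance of that is below 10^-4), which rules them out. Hence G = S_4 x C_2 (6T11), of order 48.

S_4 x C_2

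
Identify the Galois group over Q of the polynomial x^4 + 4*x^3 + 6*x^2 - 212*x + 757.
The polynomial is an irreducible quartic over Q and its discriminant is 176319369216 = 419904^2, a perfect square, so the Galois group is contained in A_4. The resolvent cubic y^3 - 6*y^2 - 3876*y - 38888 is irreducible over Q. An irreducible resolvent with square discriminant gives A_4.

A_4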